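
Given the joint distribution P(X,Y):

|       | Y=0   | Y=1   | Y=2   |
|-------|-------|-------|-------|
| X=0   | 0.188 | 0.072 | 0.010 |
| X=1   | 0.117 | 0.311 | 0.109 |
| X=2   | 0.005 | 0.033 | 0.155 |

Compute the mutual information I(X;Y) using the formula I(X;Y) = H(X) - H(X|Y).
0.3664 bits

I(X;Y) = H(X) - H(X|Y)

Marginal of X (row sums):
  P(X=0) = 0.188 + 0.072 + 0.010 = 0.270
  P(X=1) = 0.117 + 0.311 + 0.109 = 0.537
  P(X=2) = 0.005 + 0.033 + 0.155 = 0.193
H(X) = -[0.270·log₂(0.270) + 0.537·log₂(0.537) + 0.193·log₂(0.193)]
  = 0.5100 + 0.4817 + 0.4581 = 1.4498 bits

Marginal of Y (column sums):
  P(Y=0) = 0.188 + 0.117 + 0.005 = 0.310
  P(Y=1) = 0.072 + 0.311 + 0.033 = 0.416
  P(Y=2) = 0.010 + 0.109 + 0.155 = 0.274
H(X|Y) = Σ_y P(y)·H(X|Y=y):
  Y=0: P(Y=0) = 0.310, P(X|Y=0) = (94/155, 117/310, 1/62) → H(X|Y=0) = 1.0642
  Y=1: P(Y=1) = 0.416, P(X|Y=1) = (9/52, 311/416, 33/416) → H(X|Y=1) = 1.0417
  Y=2: P(Y=2) = 0.274, P(X|Y=2) = (5/137, 109/274, 155/274) → H(X|Y=2) = 1.1683
H(X|Y) = 0.310·1.0642 + 0.416·1.0417 + 0.274·1.1683 = 1.0834 bits

I(X;Y) = H(X) - H(X|Y) = 1.4498 - 1.0834 = 0.3664 bits

Cross-check via I(X;Y) = H(X) + H(Y) - H(X,Y): computing H(Y) from the column sums and H(X,Y) from the 9 cells in the same way gives H(Y) = 1.5619 bits and H(X,Y) = 2.6453 bits, so
I(X;Y) = 1.4498 + 1.5619 - 2.6453 = 0.3664 bits ✓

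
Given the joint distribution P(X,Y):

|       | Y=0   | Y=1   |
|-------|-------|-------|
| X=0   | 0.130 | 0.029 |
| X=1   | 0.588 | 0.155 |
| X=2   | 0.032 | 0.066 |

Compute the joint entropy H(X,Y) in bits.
1.8159 bits

H(X,Y) = -Σ_{x,y} P(x,y) log₂ P(x,y). Per-cell terms -P(x,y)·log₂P(x,y):
  X=0: 0.38264, 0.14813
  X=1: 0.45047, 0.41690
  X=2: 0.15891, 0.25881
Sum of the 6 terms: H(X,Y) = 1.8159 bits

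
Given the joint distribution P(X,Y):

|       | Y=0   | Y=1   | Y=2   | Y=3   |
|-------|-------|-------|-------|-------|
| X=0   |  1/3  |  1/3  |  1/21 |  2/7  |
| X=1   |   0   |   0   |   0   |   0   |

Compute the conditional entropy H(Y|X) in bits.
1.7822 bits

H(Y|X) = H(X,Y) - H(X)

H(X,Y) = -Σ_{x,y} P(x,y) log₂ P(x,y). Per-cell terms -P(x,y)·log₂P(x,y):
  X=0: 0.5283, 0.5283, 0.2092, 0.5164
  X=1: 0.0000, 0.0000, 0.0000, 0.0000
  (cells with P = 0 contribute 0)
Sum of the 8 terms: H(X,Y) = 1.7822 bits

Marginal of X (row sums):
  P(X=0) = 1/3 + 1/3 + 1/21 + 2/7 = 1
  P(X=1) = 0 + 0 + 0 + 0 = 0
H(X) = -[1·log₂(1)]   (outcomes with P = 0 contribute 0)
  = 0.0000 bits

H(Y|X) = H(X,Y) - H(X) = 1.7822 - 0.0000 = 1.7822 bits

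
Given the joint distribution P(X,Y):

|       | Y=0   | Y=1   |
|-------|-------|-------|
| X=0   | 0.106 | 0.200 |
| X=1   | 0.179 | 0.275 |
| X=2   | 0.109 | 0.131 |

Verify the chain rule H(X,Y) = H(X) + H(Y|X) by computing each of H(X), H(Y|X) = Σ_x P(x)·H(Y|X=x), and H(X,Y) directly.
H(X) = 1.5341 bits, H(Y|X) = 0.9626 bits, H(X,Y) = 2.4967 bits

Marginal of X (row sums):
  P(X=0) = 0.106 + 0.200 = 0.306
  P(X=1) = 0.179 + 0.275 = 0.454
  P(X=2) = 0.109 + 0.131 = 0.240
H(X) = -[0.306·log₂(0.306) + 0.454·log₂(0.454) + 0.240·log₂(0.240)]
  = 0.5228 + 0.5172 + 0.4941 = 1.5341 bits

H(Y|X) = Σ_x P(x)·H(Y|X=x):
  X=0: P(X=0) = 0.306, P(Y|X=0) = (53/153, 100/153) → H(Y|X=0) = 0.9308
  X=1: P(X=1) = 0.454, P(Y|X=1) = (179/454, 275/454) → H(Y|X=1) = 0.9675
  X=2: P(X=2) = 0.240, P(Y|X=2) = (109/240, 131/240) → H(Y|X=2) = 0.9939
H(Y|X) = 0.306·0.9308 + 0.454·0.9675 + 0.240·0.9939 = 0.9626 bits

H(X,Y) = -Σ_{x,y} P(x,y) log₂ P(x,y). Per-cell terms -P(x,y)·log₂P(x,y):
  X=0: 0.3432, 0.4644
  X=1: 0.4443, 0.5122
  X=2: 0.3485, 0.3841
Sum of the 6 terms: H(X,Y) = 2.4967 bits

Chain rule check:
  H(X) + H(Y|X) = 1.5341 + 0.9626 = 2.4967 bits
  H(X,Y) = 2.4967 bits
✓ Chain rule verified.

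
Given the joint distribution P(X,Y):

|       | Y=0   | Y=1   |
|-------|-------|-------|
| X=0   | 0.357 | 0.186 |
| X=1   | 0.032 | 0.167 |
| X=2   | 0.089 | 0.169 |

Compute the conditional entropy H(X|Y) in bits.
1.3174 bits

H(X|Y) = H(X,Y) - H(Y)

H(X,Y) = -Σ_{x,y} P(x,y) log₂ P(x,y). Per-cell terms -P(x,y)·log₂P(x,y):
  X=0: 0.5305034, 0.4513523
  X=1: 0.1589051, 0.4312074
  X=2: 0.3106145, 0.4334689
Sum of the 6 terms: H(X,Y) = 2.316052 bits

Marginal of Y (column sums):
  P(Y=0) = 0.357 + 0.032 + 0.089 = 0.478
  P(Y=1) = 0.186 + 0.167 + 0.169 = 0.522
H(Y) = -[0.478·log₂(0.478) + 0.522·log₂(0.522)]
  = 0.5090306 + 0.4895725 = 0.998603 bits

H(X|Y) = H(X,Y) - H(Y) = 2.316052 - 0.998603 = 1.3174 bits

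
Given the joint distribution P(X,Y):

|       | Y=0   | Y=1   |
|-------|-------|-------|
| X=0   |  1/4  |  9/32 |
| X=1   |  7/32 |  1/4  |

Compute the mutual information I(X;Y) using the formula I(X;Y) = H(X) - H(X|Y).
0.0000 bits

I(X;Y) = H(X) - H(X|Y)

Marginal of X (row sums):
  P(X=0) = 1/4 + 9/32 = 17/32
  P(X=1) = 7/32 + 1/4 = 15/32
H(X) = -[(17/32)·log₂(17/32) + (15/32)·log₂(15/32)]
  = 0.484785 + 0.512395 = 0.99718 bits

Marginal of Y (column sums):
  P(Y=0) = 1/4 + 7/32 = 15/32
  P(Y=1) = 9/32 + 1/4 = 17/32
H(X|Y) = Σ_y P(y)·H(X|Y=y):
  Y=0: P(Y=0) = 15/32, P(X|Y=0) = (8/15, 7/15) → H(X|Y=0) = 0.996792
  Y=1: P(Y=1) = 17/32, P(X|Y=1) = (9/17, 8/17) → H(X|Y=1) = 0.997503
H(X|Y) = (15/32)·0.996792 + (17/32)·0.997503 = 0.99717 bits

I(X;Y) = H(X) - H(X|Y) = 0.99718 - 0.99717 = 0.0000 bits

Cross-check via I(X;Y) = H(X) + H(Y) - H(X,Y): computing H(Y) from the column sums and H(X,Y) from the 4 cells in the same way gives H(Y) = 0.99718 bits and H(X,Y) = 1.99435 bits, so
I(X;Y) = 0.99718 + 0.99718 - 1.99435 = 0.0000 bits ✓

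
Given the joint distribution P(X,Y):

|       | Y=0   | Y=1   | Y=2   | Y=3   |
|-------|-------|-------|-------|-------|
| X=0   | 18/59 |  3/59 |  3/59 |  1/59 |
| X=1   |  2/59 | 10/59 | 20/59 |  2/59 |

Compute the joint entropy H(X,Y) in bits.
2.3534 bits

H(X,Y) = -Σ_{x,y} P(x,y) log₂ P(x,y). Per-cell terms -P(x,y)·log₂P(x,y):
  X=0: 0.52252, 0.21853, 0.21853, 0.09971
  X=1: 0.16551, 0.43402, 0.52906, 0.16551
Sum of the 8 terms: H(X,Y) = 2.3534 bits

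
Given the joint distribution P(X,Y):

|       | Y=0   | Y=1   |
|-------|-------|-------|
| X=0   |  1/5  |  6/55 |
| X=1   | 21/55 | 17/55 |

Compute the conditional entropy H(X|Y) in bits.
0.8864 bits

H(X|Y) = H(X,Y) - H(Y)

H(X,Y) = -Σ_{x,y} P(x,y) log₂ P(x,y). Per-cell terms -P(x,y)·log₂P(x,y):
  X=0: 0.46439, 0.34870
  X=1: 0.53036, 0.52357
Sum of the 4 terms: H(X,Y) = 1.8670 bits

Marginal of Y (column sums):
  P(Y=0) = 1/5 + 21/55 = 32/55
  P(Y=1) = 6/55 + 17/55 = 23/55
H(Y) = -[(32/55)·log₂(32/55) + (23/55)·log₂(23/55)]
  = 0.45461 + 0.52599 = 0.9806 bits

H(X|Y) = H(X,Y) - H(Y) = 1.8670 - 0.9806 = 0.8864 bits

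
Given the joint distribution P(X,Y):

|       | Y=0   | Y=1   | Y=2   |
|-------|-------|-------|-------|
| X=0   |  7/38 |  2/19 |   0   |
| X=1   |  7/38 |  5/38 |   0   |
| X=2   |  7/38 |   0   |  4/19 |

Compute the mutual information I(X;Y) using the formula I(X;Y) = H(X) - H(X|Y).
0.4616 bits

I(X;Y) = H(X) - H(X|Y)

Marginal of X (row sums):
  P(X=0) = 7/38 + 2/19 + 0 = 11/38
  P(X=1) = 7/38 + 5/38 + 0 = 6/19
  P(X=2) = 7/38 + 0 + 4/19 = 15/38
H(X) = -[(11/38)·log₂(11/38) + (6/19)·log₂(6/19) + (15/38)·log₂(15/38)]
  = 0.51772 + 0.52515 + 0.52936 = 1.57223 bits

Marginal of Y (column sums):
  P(Y=0) = 7/38 + 7/38 + 7/38 = 21/38
  P(Y=1) = 2/19 + 5/38 + 0 = 9/38
  P(Y=2) = 0 + 0 + 4/19 = 4/19
H(X|Y) = Σ_y P(y)·H(X|Y=y):
  Y=0: P(Y=0) = 21/38, P(X|Y=0) = (1/3, 1/3, 1/3) → H(X|Y=0) = 1.58496
  Y=1: P(Y=1) = 9/38, P(X|Y=1) = (4/9, 5/9, 0) → H(X|Y=1) = 0.99108
  Y=2: P(Y=2) = 4/19, P(X|Y=2) = (0, 0, 1) → H(X|Y=2) = 0.00000
H(X|Y) = (21/38)·1.58496 + (9/38)·0.99108 + (4/19)·0.00000 = 1.11063 bits

I(X;Y) = H(X) - H(X|Y) = 1.57223 - 1.11063 = 0.4616 bits

Cross-check via I(X;Y) = H(X) + H(Y) - H(X,Y): computing H(Y) from the column sums and H(X,Y) from the 9 cells in the same way gives H(Y) = 1.43824 bits and H(X,Y) = 2.54887 bits, so
I(X;Y) = 1.57223 + 1.43824 - 2.54887 = 0.4616 bits ✓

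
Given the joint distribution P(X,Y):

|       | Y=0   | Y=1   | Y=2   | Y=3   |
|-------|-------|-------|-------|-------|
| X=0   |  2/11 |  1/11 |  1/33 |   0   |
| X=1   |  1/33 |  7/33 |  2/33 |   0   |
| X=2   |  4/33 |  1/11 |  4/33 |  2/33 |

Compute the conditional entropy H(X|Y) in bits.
1.3073 bits

H(X|Y) = H(X,Y) - H(Y)

H(X,Y) = -Σ_{x,y} P(x,y) log₂ P(x,y). Per-cell terms -P(x,y)·log₂P(x,y):
  X=0: 0.4471694, 0.3144938, 0.1528604, 0.0000000
  X=1: 0.1528604, 0.4745235, 0.2451148, 0.0000000
  X=2: 0.3690175, 0.3144938, 0.3690175, 0.2451148
  (cells with P = 0 contribute 0)
Sum of the 12 terms: H(X,Y) = 3.084666 bits

Marginal of Y (column sums):
  P(Y=0) = 2/11 + 1/33 + 4/33 = 1/3
  P(Y=1) = 1/11 + 7/33 + 1/11 = 13/33
  P(Y=2) = 1/33 + 2/33 + 4/33 = 7/33
  P(Y=3) = 0 + 0 + 2/33 = 2/33
H(Y) = -[(1/3)·log₂(1/3) + (13/33)·log₂(13/33) + (7/33)·log₂(7/33) + (2/33)·log₂(2/33)]
  = 0.5283208 + 0.5294366 + 0.4745235 + 0.2451148 = 1.777396 bits

H(X|Y) = H(X,Y) - H(Y) = 3.084666 - 1.777396 = 1.3073 bits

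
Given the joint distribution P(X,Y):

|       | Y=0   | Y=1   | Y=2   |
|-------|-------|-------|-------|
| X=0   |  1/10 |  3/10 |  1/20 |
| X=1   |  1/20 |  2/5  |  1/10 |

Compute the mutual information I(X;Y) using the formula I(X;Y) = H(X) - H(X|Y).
0.0276 bits

I(X;Y) = H(X) - H(X|Y)

Marginal of X (row sums):
  P(X=0) = 1/10 + 3/10 + 1/20 = 9/20
  P(X=1) = 1/20 + 2/5 + 1/10 = 11/20
H(X) = -[(9/20)·log₂(9/20) + (11/20)·log₂(11/20)]
  = 0.51840 + 0.47437 = 0.99277 bits

Marginal of Y (column sums):
  P(Y=0) = 1/10 + 1/20 = 3/20
  P(Y=1) = 3/10 + 2/5 = 7/10
  P(Y=2) = 1/20 + 1/10 = 3/20
H(X|Y) = Σ_y P(y)·H(X|Y=y):
  Y=0: P(Y=0) = 3/20, P(X|Y=0) = (2/3, 1/3) → H(X|Y=0) = 0.91830
  Y=1: P(Y=1) = 7/10, P(X|Y=1) = (3/7, 4/7) → H(X|Y=1) = 0.98523
  Y=2: P(Y=2) = 3/20, P(X|Y=2) = (1/3, 2/3) → H(X|Y=2) = 0.91830
H(X|Y) = (3/20)·0.91830 + (7/10)·0.98523 + (3/20)·0.91830 = 0.96515 bits

I(X;Y) = H(X) - H(X|Y) = 0.99277 - 0.96515 = 0.0276 bits

Cross-check via I(X;Y) = H(X) + H(Y) - H(X,Y): computing H(Y) from the column sums and H(X,Y) from the 6 cells in the same way gives H(Y) = 1.18129 bits and H(X,Y) = 2.14644 bits, so
I(X;Y) = 0.99277 + 1.18129 - 2.14644 = 0.0276 bits ✓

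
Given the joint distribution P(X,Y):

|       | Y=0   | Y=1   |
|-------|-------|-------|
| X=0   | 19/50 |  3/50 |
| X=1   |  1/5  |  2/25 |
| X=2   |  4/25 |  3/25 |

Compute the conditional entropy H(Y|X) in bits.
0.7704 bits

H(Y|X) = H(X,Y) - H(X)

H(X,Y) = -Σ_{x,y} P(x,y) log₂ P(x,y). Per-cell terms -P(x,y)·log₂P(x,y):
  X=0: 0.53045, 0.24353
  X=1: 0.46439, 0.29151
  X=2: 0.42302, 0.36707
Sum of the 6 terms: H(X,Y) = 2.3200 bits

Marginal of X (row sums):
  P(X=0) = 19/50 + 3/50 = 11/25
  P(X=1) = 1/5 + 2/25 = 7/25
  P(X=2) = 4/25 + 3/25 = 7/25
H(X) = -[(11/25)·log₂(11/25) + (7/25)·log₂(7/25) + (7/25)·log₂(7/25)]
  = 0.52115 + 0.51422 + 0.51422 = 1.5496 bits

H(Y|X) = H(X,Y) - H(X) = 2.3200 - 1.5496 = 0.7704 bits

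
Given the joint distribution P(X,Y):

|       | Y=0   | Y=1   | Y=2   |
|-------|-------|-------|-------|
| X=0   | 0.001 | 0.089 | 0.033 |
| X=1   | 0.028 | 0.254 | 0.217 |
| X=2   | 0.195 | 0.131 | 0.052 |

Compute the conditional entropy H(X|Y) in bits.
1.1581 bits

H(X|Y) = H(X,Y) - H(Y)

H(X,Y) = -Σ_{x,y} P(x,y) log₂ P(x,y). Per-cell terms -P(x,y)·log₂P(x,y):
  X=0: 0.00997, 0.31061, 0.16241
  X=1: 0.14444, 0.50218, 0.47832
  X=2: 0.45990, 0.38414, 0.22180
Sum of the 9 terms: H(X,Y) = 2.6738 bits

Marginal of Y (column sums):
  P(Y=0) = 0.001 + 0.028 + 0.195 = 0.224
  P(Y=1) = 0.089 + 0.254 + 0.131 = 0.474
  P(Y=2) = 0.033 + 0.217 + 0.052 = 0.302
H(Y) = -[0.224·log₂(0.224) + 0.474·log₂(0.474) + 0.302·log₂(0.302)]
  = 0.48349 + 0.51052 + 0.52167 = 1.5157 bits

H(X|Y) = H(X,Y) - H(Y) = 2.6738 - 1.5157 = 1.1581 bits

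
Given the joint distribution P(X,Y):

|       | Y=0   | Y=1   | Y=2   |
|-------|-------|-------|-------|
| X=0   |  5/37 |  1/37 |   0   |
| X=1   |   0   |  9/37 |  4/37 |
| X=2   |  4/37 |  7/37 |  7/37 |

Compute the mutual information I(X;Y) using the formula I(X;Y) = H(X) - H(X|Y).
0.3634 bits

I(X;Y) = H(X) - H(X|Y)

Marginal of X (row sums):
  P(X=0) = 5/37 + 1/37 + 0 = 6/37
  P(X=1) = 0 + 9/37 + 4/37 = 13/37
  P(X=2) = 4/37 + 7/37 + 7/37 = 18/37
H(X) = -[(6/37)·log₂(6/37) + (13/37)·log₂(13/37) + (18/37)·log₂(18/37)]
  = 0.42559311 + 0.53019398 + 0.50571650 = 1.4615036 bits

Marginal of Y (column sums):
  P(Y=0) = 5/37 + 0 + 4/37 = 9/37
  P(Y=1) = 1/37 + 9/37 + 7/37 = 17/37
  P(Y=2) = 0 + 4/37 + 7/37 = 11/37
H(X|Y) = Σ_y P(y)·H(X|Y=y):
  Y=0: P(Y=0) = 9/37, P(X|Y=0) = (5/9, 0, 4/9) → H(X|Y=0) = 0.99107606
  Y=1: P(Y=1) = 17/37, P(X|Y=1) = (1/17, 9/17, 7/17) → H(X|Y=1) = 1.25329758
  Y=2: P(Y=2) = 11/37, P(X|Y=2) = (0, 4/11, 7/11) → H(X|Y=2) = 0.94566030
H(X|Y) = (9/37)·0.99107606 + (17/37)·1.25329758 + (11/37)·0.94566030 = 1.0980542 bits

I(X;Y) = H(X) - H(X|Y) = 1.4615036 - 1.0980542 = 0.3634 bits

Cross-check via I(X;Y) = H(X) + H(Y) - H(X,Y): computing H(Y) from the column sums and H(X,Y) from the 9 cells in the same way gives H(Y) = 1.5318874 bits and H(X,Y) = 2.6299416 bits, so
I(X;Y) = 1.4615036 + 1.5318874 - 2.6299416 = 0.3634 bits ✓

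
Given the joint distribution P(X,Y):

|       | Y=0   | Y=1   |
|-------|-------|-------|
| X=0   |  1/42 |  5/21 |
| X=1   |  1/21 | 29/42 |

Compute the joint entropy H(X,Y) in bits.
1.1994 bits

H(X,Y) = -Σ_{x,y} P(x,y) log₂ P(x,y). Per-cell terms -P(x,y)·log₂P(x,y):
  X=0: 0.1284, 0.4929
  X=1: 0.2092, 0.3689
Sum of the 4 terms: H(X,Y) = 1.1994 bits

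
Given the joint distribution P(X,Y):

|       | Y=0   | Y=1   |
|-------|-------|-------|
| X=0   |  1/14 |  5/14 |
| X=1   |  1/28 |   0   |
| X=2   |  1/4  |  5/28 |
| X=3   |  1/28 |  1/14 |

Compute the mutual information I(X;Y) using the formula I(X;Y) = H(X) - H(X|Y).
0.1697 bits

I(X;Y) = H(X) - H(X|Y)

Marginal of X (row sums):
  P(X=0) = 1/14 + 5/14 = 3/7
  P(X=1) = 1/28 + 0 = 1/28
  P(X=2) = 1/4 + 5/28 = 3/7
  P(X=3) = 1/28 + 1/14 = 3/28
H(X) = -[(3/7)·log₂(3/7) + (1/28)·log₂(1/28) + (3/7)·log₂(3/7) + (3/28)·log₂(3/28)]
  = 0.52388 + 0.17169 + 0.52388 + 0.34526 = 1.5647 bits

Marginal of Y (column sums):
  P(Y=0) = 1/14 + 1/28 + 1/4 + 1/28 = 11/28
  P(Y=1) = 5/14 + 0 + 5/28 + 1/14 = 17/28
H(X|Y) = Σ_y P(y)·H(X|Y=y):
  Y=0: P(Y=0) = 11/28, P(X|Y=0) = (2/11, 1/11, 7/11, 1/11) → H(X|Y=0) = 1.49111
  Y=1: P(Y=1) = 17/28, P(X|Y=1) = (10/17, 0, 5/17, 2/17) → H(X|Y=1) = 1.33282
H(X|Y) = (11/28)·1.49111 + (17/28)·1.33282 = 1.3950 bits

I(X;Y) = H(X) - H(X|Y) = 1.5647 - 1.3950 = 0.1697 bits

Cross-check via I(X;Y) = H(X) + H(Y) - H(X,Y): computing H(Y) from the column sums and H(X,Y) from the 8 cells in the same way gives H(Y) = 0.9666 bits and H(X,Y) = 2.3616 bits, so
I(X;Y) = 1.5647 + 0.9666 - 2.3616 = 0.1697 bits ✓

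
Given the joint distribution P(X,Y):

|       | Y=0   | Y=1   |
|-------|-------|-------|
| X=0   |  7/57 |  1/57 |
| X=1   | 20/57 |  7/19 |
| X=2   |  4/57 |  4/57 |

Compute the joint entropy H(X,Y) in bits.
2.0727 bits

H(X,Y) = -Σ_{x,y} P(x,y) log₂ P(x,y). Per-cell terms -P(x,y)·log₂P(x,y):
  X=0: 0.37156, 0.10233
  X=1: 0.53016, 0.53074
  X=2: 0.26897, 0.26897
Sum of the 6 terms: H(X,Y) = 2.0727 bits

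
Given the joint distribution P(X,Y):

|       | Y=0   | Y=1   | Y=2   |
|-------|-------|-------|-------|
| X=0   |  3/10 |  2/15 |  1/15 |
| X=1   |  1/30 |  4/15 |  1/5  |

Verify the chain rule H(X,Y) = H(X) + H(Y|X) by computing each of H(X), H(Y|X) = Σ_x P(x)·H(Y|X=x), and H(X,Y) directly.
H(X) = 1.0000 bits, H(Y|X) = 1.3056 bits, H(X,Y) = 2.3056 bits

Marginal of X (row sums):
  P(X=0) = 3/10 + 2/15 + 1/15 = 1/2
  P(X=1) = 1/30 + 4/15 + 1/5 = 1/2
H(X) = -[(1/2)·log₂(1/2) + (1/2)·log₂(1/2)]
  = 0.50000 + 0.50000 = 1.0000 bits

H(Y|X) = Σ_x P(x)·H(Y|X=x):
  X=0: P(X=0) = 1/2, P(Y|X=0) = (3/5, 4/15, 2/15) → H(Y|X=0) = 1.33827
  X=1: P(X=1) = 1/2, P(Y|X=1) = (1/15, 8/15, 2/5) → H(Y|X=1) = 1.27291
H(Y|X) = (1/2)·1.33827 + (1/2)·1.27291 = 1.3056 bits

H(X,Y) = -Σ_{x,y} P(x,y) log₂ P(x,y). Per-cell terms -P(x,y)·log₂P(x,y):
  X=0: 0.52109, 0.38759, 0.26046
  X=1: 0.16356, 0.50850, 0.46439
Sum of the 6 terms: H(X,Y) = 2.3056 bits

Chain rule check:
  H(X) + H(Y|X) = 1.0000 + 1.3056 = 2.3056 bits
  H(X,Y) = 2.3056 bits
✓ Chain rule verified.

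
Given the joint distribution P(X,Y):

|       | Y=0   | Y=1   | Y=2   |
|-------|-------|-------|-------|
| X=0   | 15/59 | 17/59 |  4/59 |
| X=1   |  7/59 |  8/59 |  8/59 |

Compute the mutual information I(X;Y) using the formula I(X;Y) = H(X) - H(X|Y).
0.0582 bits

I(X;Y) = H(X) - H(X|Y)

Marginal of X (row sums):
  P(X=0) = 15/59 + 17/59 + 4/59 = 36/59
  P(X=1) = 7/59 + 8/59 + 8/59 = 23/59
H(X) = -[(36/59)·log₂(36/59) + (23/59)·log₂(23/59)]
  = 0.4349 + 0.5298 = 0.9647 bits

Marginal of Y (column sums):
  P(Y=0) = 15/59 + 7/59 = 22/59
  P(Y=1) = 17/59 + 8/59 = 25/59
  P(Y=2) = 4/59 + 8/59 = 12/59
H(X|Y) = Σ_y P(y)·H(X|Y=y):
  Y=0: P(Y=0) = 22/59, P(X|Y=0) = (15/22, 7/22) → H(X|Y=0) = 0.9024
  Y=1: P(Y=1) = 25/59, P(X|Y=1) = (17/25, 8/25) → H(X|Y=1) = 0.9044
  Y=2: P(Y=2) = 12/59, P(X|Y=2) = (1/3, 2/3) → H(X|Y=2) = 0.9183
H(X|Y) = (22/59)·0.9024 + (25/59)·0.9044 + (12/59)·0.9183 = 0.9065 bits

I(X;Y) = H(X) - H(X|Y) = 0.9647 - 0.9065 = 0.0582 bits

Cross-check via I(X;Y) = H(X) + H(Y) - H(X,Y): computing H(Y) from the column sums and H(X,Y) from the 6 cells in the same way gives H(Y) = 1.5229 bits and H(X,Y) = 2.4294 bits, so
I(X;Y) = 0.9647 + 1.5229 - 2.4294 = 0.0582 bits ✓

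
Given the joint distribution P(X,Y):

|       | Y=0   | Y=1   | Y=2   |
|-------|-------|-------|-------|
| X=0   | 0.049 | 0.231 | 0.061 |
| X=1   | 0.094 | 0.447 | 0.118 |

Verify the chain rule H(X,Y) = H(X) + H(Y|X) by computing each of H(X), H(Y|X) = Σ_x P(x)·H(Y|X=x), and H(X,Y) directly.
H(X) = 0.9258 bits, H(Y|X) = 1.2256 bits, H(X,Y) = 2.1514 bits

Marginal of X (row sums):
  P(X=0) = 0.049 + 0.231 + 0.061 = 0.341
  P(X=1) = 0.094 + 0.447 + 0.118 = 0.659
H(X) = -[0.341·log₂(0.341) + 0.659·log₂(0.659)]
  = 0.5293 + 0.3965 = 0.9258 bits

H(Y|X) = Σ_x P(x)·H(Y|X=x):
  X=0: P(X=0) = 0.341, P(Y|X=0) = (49/341, 21/31, 61/341) → H(Y|X=0) = 1.2270
  X=1: P(X=1) = 0.659, P(Y|X=1) = (94/659, 447/659, 118/659) → H(Y|X=1) = 1.2249
H(Y|X) = 0.341·1.2270 + 0.659·1.2249 = 1.2256 bits

H(X,Y) = -Σ_{x,y} P(x,y) log₂ P(x,y). Per-cell terms -P(x,y)·log₂P(x,y):
  X=0: 0.2132, 0.4883, 0.2461
  X=1: 0.3207, 0.5193, 0.3638
Sum of the 6 terms: H(X,Y) = 2.1514 bits

Chain rule check:
  H(X) + H(Y|X) = 0.9258 + 1.2256 = 2.1514 bits
  H(X,Y) = 2.1514 bits
✓ Chain rule verified.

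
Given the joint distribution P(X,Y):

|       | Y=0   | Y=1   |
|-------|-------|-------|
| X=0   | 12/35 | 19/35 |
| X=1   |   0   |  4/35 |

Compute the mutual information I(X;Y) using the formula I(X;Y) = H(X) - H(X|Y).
0.0747 bits

I(X;Y) = H(X) - H(X|Y)

Marginal of X (row sums):
  P(X=0) = 12/35 + 19/35 = 31/35
  P(X=1) = 0 + 4/35 = 4/35
H(X) = -[(31/35)·log₂(31/35) + (4/35)·log₂(4/35)]
  = 0.15508 + 0.35763 = 0.51271 bits

Marginal of Y (column sums):
  P(Y=0) = 12/35 + 0 = 12/35
  P(Y=1) = 19/35 + 4/35 = 23/35
H(X|Y) = Σ_y P(y)·H(X|Y=y):
  Y=0: P(Y=0) = 12/35, P(X|Y=0) = (1, 0) → H(X|Y=0) = 0.00000
  Y=1: P(Y=1) = 23/35, P(X|Y=1) = (19/23, 4/23) → H(X|Y=1) = 0.66658
H(X|Y) = (12/35)·0.00000 + (23/35)·0.66658 = 0.43804 bits

I(X;Y) = H(X) - H(X|Y) = 0.51271 - 0.43804 = 0.0747 bits

Cross-check via I(X;Y) = H(X) + H(Y) - H(X,Y): computing H(Y) from the column sums and H(X,Y) from the 4 cells in the same way gives H(Y) = 0.92753 bits and H(X,Y) = 1.36556 bits, so
I(X;Y) = 0.51271 + 0.92753 - 1.36556 = 0.0747 bits ✓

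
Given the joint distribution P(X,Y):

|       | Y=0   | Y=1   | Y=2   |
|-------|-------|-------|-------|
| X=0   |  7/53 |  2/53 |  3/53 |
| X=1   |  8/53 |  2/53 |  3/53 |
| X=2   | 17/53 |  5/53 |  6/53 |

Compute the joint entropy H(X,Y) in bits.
2.8266 bits

H(X,Y) = -Σ_{x,y} P(x,y) log₂ P(x,y). Per-cell terms -P(x,y)·log₂P(x,y):
  X=0: 0.3857, 0.1784, 0.2345
  X=1: 0.4118, 0.1784, 0.2345
  X=2: 0.5262, 0.3213, 0.3558
Sum of the 9 terms: H(X,Y) = 2.8266 bits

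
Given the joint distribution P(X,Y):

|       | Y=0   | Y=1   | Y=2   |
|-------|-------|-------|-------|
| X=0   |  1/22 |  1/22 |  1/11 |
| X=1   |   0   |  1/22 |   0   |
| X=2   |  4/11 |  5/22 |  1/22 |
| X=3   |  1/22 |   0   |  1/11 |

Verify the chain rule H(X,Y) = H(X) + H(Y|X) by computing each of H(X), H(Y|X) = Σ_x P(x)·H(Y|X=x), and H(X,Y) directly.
H(X) = 1.4568 bits, H(Y|X) = 1.2022 bits, H(X,Y) = 2.6590 bits

Marginal of X (row sums):
  P(X=0) = 1/22 + 1/22 + 1/11 = 2/11
  P(X=1) = 0 + 1/22 + 0 = 1/22
  P(X=2) = 4/11 + 5/22 + 1/22 = 7/11
  P(X=3) = 1/22 + 0 + 1/11 = 3/22
H(X) = -[(2/11)·log₂(2/11) + (1/22)·log₂(1/22) + (7/11)·log₂(7/11) + (3/22)·log₂(3/22)]
  = 0.44717 + 0.20270 + 0.41496 + 0.39197 = 1.4568 bits

H(Y|X) = Σ_x P(x)·H(Y|X=x):
  X=0: P(X=0) = 2/11, P(Y|X=0) = (1/4, 1/4, 1/2) → H(Y|X=0) = 1.50000
  X=1: P(X=1) = 1/22, P(Y|X=1) = (0, 1, 0) → H(Y|X=1) = 0.00000
  X=2: P(X=2) = 7/11, P(Y|X=2) = (4/7, 5/14, 1/14) → H(Y|X=2) = 1.26381
  X=3: P(X=3) = 3/22, P(Y|X=3) = (1/3, 0, 2/3) → H(Y|X=3) = 0.91830
H(Y|X) = (2/11)·1.50000 + (1/22)·0.00000 + (7/11)·1.26381 + (3/22)·0.91830 = 1.2022 bits

H(X,Y) = -Σ_{x,y} P(x,y) log₂ P(x,y). Per-cell terms -P(x,y)·log₂P(x,y):
  X=0: 0.20270, 0.20270, 0.31449
  X=1: 0.00000, 0.20270, 0.00000
  X=2: 0.53070, 0.48580, 0.20270
  X=3: 0.20270, 0.00000, 0.31449
  (cells with P = 0 contribute 0)
Sum of the 12 terms: H(X,Y) = 2.6590 bits

Chain rule check:
  H(X) + H(Y|X) = 1.4568 + 1.2022 = 2.6590 bits
  H(X,Y) = 2.6590 bits
✓ Chain rule verified.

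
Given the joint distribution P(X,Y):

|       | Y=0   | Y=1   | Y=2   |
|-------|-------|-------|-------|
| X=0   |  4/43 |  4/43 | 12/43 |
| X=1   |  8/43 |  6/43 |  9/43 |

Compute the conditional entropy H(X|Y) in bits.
0.9632 bits

H(X|Y) = H(X,Y) - H(Y)

H(X,Y) = -Σ_{x,y} P(x,y) log₂ P(x,y). Per-cell terms -P(x,y)·log₂P(x,y):
  X=0: 0.31872, 0.31872, 0.51385
  X=1: 0.45140, 0.39646, 0.47226
Sum of the 6 terms: H(X,Y) = 2.4714 bits

Marginal of Y (column sums):
  P(Y=0) = 4/43 + 8/43 = 12/43
  P(Y=1) = 4/43 + 6/43 = 10/43
  P(Y=2) = 12/43 + 9/43 = 21/43
H(Y) = -[(12/43)·log₂(12/43) + (10/43)·log₂(10/43) + (21/43)·log₂(21/43)]
  = 0.51385 + 0.48938 + 0.50495 = 1.5082 bits

H(X|Y) = H(X,Y) - H(Y) = 2.4714 - 1.5082 = 0.9632 bits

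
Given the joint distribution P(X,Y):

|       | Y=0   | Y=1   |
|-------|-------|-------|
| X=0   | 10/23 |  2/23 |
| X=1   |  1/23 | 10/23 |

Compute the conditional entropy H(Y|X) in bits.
0.5493 bits

H(Y|X) = H(X,Y) - H(X)

H(X,Y) = -Σ_{x,y} P(x,y) log₂ P(x,y). Per-cell terms -P(x,y)·log₂P(x,y):
  X=0: 0.522450, 0.306397
  X=1: 0.196677, 0.522450
Sum of the 4 terms: H(X,Y) = 1.54797 bits

Marginal of X (row sums):
  P(X=0) = 10/23 + 2/23 = 12/23
  P(X=1) = 1/23 + 10/23 = 11/23
H(X) = -[(12/23)·log₂(12/23) + (11/23)·log₂(11/23)]
  = 0.489704 + 0.508932 = 0.99864 bits

H(Y|X) = H(X,Y) - H(X) = 1.54797 - 0.99864 = 0.5493 bits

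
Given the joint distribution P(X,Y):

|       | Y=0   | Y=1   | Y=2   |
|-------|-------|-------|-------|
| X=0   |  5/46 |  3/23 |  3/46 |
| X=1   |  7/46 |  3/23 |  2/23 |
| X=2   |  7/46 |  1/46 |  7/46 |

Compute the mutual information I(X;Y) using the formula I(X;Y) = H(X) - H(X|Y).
0.1067 bits

I(X;Y) = H(X) - H(X|Y)

Marginal of X (row sums):
  P(X=0) = 5/46 + 3/23 + 3/46 = 7/23
  P(X=1) = 7/46 + 3/23 + 2/23 = 17/46
  P(X=2) = 7/46 + 1/46 + 7/46 = 15/46
H(X) = -[(7/23)·log₂(7/23) + (17/46)·log₂(17/46) + (15/46)·log₂(15/46)]
  = 0.5223 + 0.5307 + 0.5272 = 1.5802 bits

Marginal of Y (column sums):
  P(Y=0) = 5/46 + 7/46 + 7/46 = 19/46
  P(Y=1) = 3/23 + 3/23 + 1/46 = 13/46
  P(Y=2) = 3/46 + 2/23 + 7/46 = 7/23
H(X|Y) = Σ_y P(y)·H(X|Y=y):
  Y=0: P(Y=0) = 19/46, P(X|Y=0) = (5/19, 7/19, 7/19) → H(X|Y=0) = 1.5683
  Y=1: P(Y=1) = 13/46, P(X|Y=1) = (6/13, 6/13, 1/13) → H(X|Y=1) = 1.3143
  Y=2: P(Y=2) = 7/23, P(X|Y=2) = (3/14, 2/7, 1/2) → H(X|Y=2) = 1.4926
H(X|Y) = (19/46)·1.5683 + (13/46)·1.3143 + (7/23)·1.4926 = 1.4735 bits

I(X;Y) = H(X) - H(X|Y) = 1.5802 - 1.4735 = 0.1067 bits

Cross-check via I(X;Y) = H(X) + H(Y) - H(X,Y): computing H(Y) from the column sums and H(X,Y) from the 9 cells in the same way gives H(Y) = 1.5644 bits and H(X,Y) = 3.0379 bits, so
I(X;Y) = 1.5802 + 1.5644 - 3.0379 = 0.1067 bits ✓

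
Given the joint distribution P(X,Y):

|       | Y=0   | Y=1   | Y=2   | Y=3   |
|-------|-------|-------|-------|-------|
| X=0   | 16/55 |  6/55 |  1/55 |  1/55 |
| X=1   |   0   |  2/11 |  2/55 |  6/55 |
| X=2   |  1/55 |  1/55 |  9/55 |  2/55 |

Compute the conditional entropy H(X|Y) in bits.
0.9046 bits

H(X|Y) = H(X,Y) - H(Y)

H(X,Y) = -Σ_{x,y} P(x,y) log₂ P(x,y). Per-cell terms -P(x,y)·log₂P(x,y):
  X=0: 0.5182, 0.3487, 0.1051, 0.1051
  X=1: 0.0000, 0.4472, 0.1739, 0.3487
  X=2: 0.1051, 0.1051, 0.4273, 0.1739
  (cells with P = 0 contribute 0)
Sum of the 12 terms: H(X,Y) = 2.8583 bits

Marginal of Y (column sums):
  P(Y=0) = 16/55 + 0 + 1/55 = 17/55
  P(Y=1) = 6/55 + 2/11 + 1/55 = 17/55
  P(Y=2) = 1/55 + 2/55 + 9/55 = 12/55
  P(Y=3) = 1/55 + 6/55 + 2/55 = 9/55
H(Y) = -[(17/55)·log₂(17/55) + (17/55)·log₂(17/55) + (12/55)·log₂(12/55) + (9/55)·log₂(9/55)]
  = 0.5236 + 0.5236 + 0.4792 + 0.4273 = 1.9537 bits

H(X|Y) = H(X,Y) - H(Y) = 2.8583 - 1.9537 = 0.9046 bits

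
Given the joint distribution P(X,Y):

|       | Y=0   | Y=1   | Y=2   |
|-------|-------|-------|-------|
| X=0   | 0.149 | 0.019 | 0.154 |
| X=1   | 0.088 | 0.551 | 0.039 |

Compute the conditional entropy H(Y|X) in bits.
0.9919 bits

H(Y|X) = H(X,Y) - H(X)

H(X,Y) = -Σ_{x,y} P(x,y) log₂ P(x,y). Per-cell terms -P(x,y)·log₂P(x,y):
  X=0: 0.409246, 0.108639, 0.415646
  X=1: 0.308559, 0.473792, 0.182535
Sum of the 6 terms: H(X,Y) = 1.89842 bits

Marginal of X (row sums):
  P(X=0) = 0.149 + 0.019 + 0.154 = 0.322
  P(X=1) = 0.088 + 0.551 + 0.039 = 0.678
H(X) = -[0.322·log₂(0.322) + 0.678·log₂(0.678)]
  = 0.526427 + 0.380116 = 0.90654 bits

H(Y|X) = H(X,Y) - H(X) = 1.89842 - 0.90654 = 0.9919 bits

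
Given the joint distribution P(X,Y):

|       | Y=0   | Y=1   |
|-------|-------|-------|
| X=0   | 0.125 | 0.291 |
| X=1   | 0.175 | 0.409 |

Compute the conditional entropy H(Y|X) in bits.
0.8813 bits

H(Y|X) = H(X,Y) - H(X)

H(X,Y) = -Σ_{x,y} P(x,y) log₂ P(x,y). Per-cell terms -P(x,y)·log₂P(x,y):
  X=0: 0.37500, 0.51824
  X=1: 0.44005, 0.52754
Sum of the 4 terms: H(X,Y) = 1.8608 bits

Marginal of X (row sums):
  P(X=0) = 0.125 + 0.291 = 0.416
  P(X=1) = 0.175 + 0.409 = 0.584
H(X) = -[0.416·log₂(0.416) + 0.584·log₂(0.584)]
  = 0.52638 + 0.45316 = 0.9795 bits

H(Y|X) = H(X,Y) - H(X) = 1.8608 - 0.9795 = 0.8813 bits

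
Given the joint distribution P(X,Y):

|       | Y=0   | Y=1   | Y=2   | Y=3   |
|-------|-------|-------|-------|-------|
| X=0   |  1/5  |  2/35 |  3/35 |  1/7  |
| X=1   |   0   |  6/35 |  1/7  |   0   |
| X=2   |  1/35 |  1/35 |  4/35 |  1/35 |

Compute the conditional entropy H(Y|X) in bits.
1.5445 bits

H(Y|X) = H(X,Y) - H(X)

H(X,Y) = -Σ_{x,y} P(x,y) log₂ P(x,y). Per-cell terms -P(x,y)·log₂P(x,y):
  X=0: 0.46439, 0.23596, 0.30380, 0.40105
  X=1: 0.00000, 0.43617, 0.40105, 0.00000
  X=2: 0.14655, 0.14655, 0.35763, 0.14655
  (cells with P = 0 contribute 0)
Sum of the 12 terms: H(X,Y) = 3.0397 bits

Marginal of X (row sums):
  P(X=0) = 1/5 + 2/35 + 3/35 + 1/7 = 17/35
  P(X=1) = 0 + 6/35 + 1/7 + 0 = 11/35
  P(X=2) = 1/35 + 1/35 + 4/35 + 1/35 = 1/5
H(X) = -[(17/35)·log₂(17/35) + (11/35)·log₂(11/35) + (1/5)·log₂(1/5)]
  = 0.50603 + 0.52481 + 0.46439 = 1.4952 bits

H(Y|X) = H(X,Y) - H(X) = 3.0397 - 1.4952 = 1.5445 bits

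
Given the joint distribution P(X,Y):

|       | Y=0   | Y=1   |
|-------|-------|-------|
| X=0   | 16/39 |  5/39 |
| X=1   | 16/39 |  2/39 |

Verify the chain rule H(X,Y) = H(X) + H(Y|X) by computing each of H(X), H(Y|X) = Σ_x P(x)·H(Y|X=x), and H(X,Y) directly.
H(X) = 0.9957 bits, H(Y|X) = 0.6587 bits, H(X,Y) = 1.6544 bits

Marginal of X (row sums):
  P(X=0) = 16/39 + 5/39 = 7/13
  P(X=1) = 16/39 + 2/39 = 6/13
H(X) = -[(7/13)·log₂(7/13) + (6/13)·log₂(6/13)]
  = 0.48089 + 0.51484 = 0.9957 bits

H(Y|X) = Σ_x P(x)·H(Y|X=x):
  X=0: P(X=0) = 7/13, P(Y|X=0) = (16/21, 5/21) → H(Y|X=0) = 0.79186
  X=1: P(X=1) = 6/13, P(Y|X=1) = (8/9, 1/9) → H(Y|X=1) = 0.50326
H(Y|X) = (7/13)·0.79186 + (6/13)·0.50326 = 0.6587 bits

H(X,Y) = -Σ_{x,y} P(x,y) log₂ P(x,y). Per-cell terms -P(x,y)·log₂P(x,y):
  X=0: 0.52734, 0.37993
  X=1: 0.52734, 0.21976
Sum of the 4 terms: H(X,Y) = 1.6544 bits

Chain rule check:
  H(X) + H(Y|X) = 0.9957 + 0.6587 = 1.6544 bits
  H(X,Y) = 1.6544 bits
✓ Chain rule verified.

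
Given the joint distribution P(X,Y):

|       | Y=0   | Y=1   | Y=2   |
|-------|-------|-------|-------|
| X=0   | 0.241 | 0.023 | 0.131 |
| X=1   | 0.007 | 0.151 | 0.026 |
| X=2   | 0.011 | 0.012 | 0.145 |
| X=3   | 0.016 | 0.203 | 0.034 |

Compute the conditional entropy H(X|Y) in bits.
1.3125 bits

H(X|Y) = H(X,Y) - H(Y)

H(X,Y) = -Σ_{x,y} P(x,y) log₂ P(x,y). Per-cell terms -P(x,y)·log₂P(x,y):
  X=0: 0.494748, 0.125171, 0.384139
  X=1: 0.050109, 0.411834, 0.136899
  X=2: 0.071570, 0.076570, 0.403952
  X=3: 0.095453, 0.466991, 0.165863
Sum of the 12 terms: H(X,Y) = 2.883299 bits

Marginal of Y (column sums):
  P(Y=0) = 0.241 + 0.007 + 0.011 + 0.016 = 0.275
  P(Y=1) = 0.023 + 0.151 + 0.012 + 0.203 = 0.389
  P(Y=2) = 0.131 + 0.026 + 0.145 + 0.034 = 0.336
H(Y) = -[0.275·log₂(0.275) + 0.389·log₂(0.389) + 0.336·log₂(0.336)]
  = 0.512187 + 0.529879 + 0.528685 = 1.570751 bits

H(X|Y) = H(X,Y) - H(Y) = 2.883299 - 1.570751 = 1.3125 bits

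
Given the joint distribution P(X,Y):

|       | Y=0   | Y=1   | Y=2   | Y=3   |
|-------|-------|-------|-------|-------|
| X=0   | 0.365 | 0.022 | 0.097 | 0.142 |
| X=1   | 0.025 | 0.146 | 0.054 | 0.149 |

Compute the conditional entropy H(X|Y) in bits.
0.6610 bits

H(X|Y) = H(X,Y) - H(Y)

H(X,Y) = -Σ_{x,y} P(x,y) log₂ P(x,y). Per-cell terms -P(x,y)·log₂P(x,y):
  X=0: 0.53072, 0.12114, 0.32649, 0.39988
  X=1: 0.13305, 0.40529, 0.22739, 0.40925
Sum of the 8 terms: H(X,Y) = 2.5532 bits

Marginal of Y (column sums):
  P(Y=0) = 0.365 + 0.025 = 0.390
  P(Y=1) = 0.022 + 0.146 = 0.168
  P(Y=2) = 0.097 + 0.054 = 0.151
  P(Y=3) = 0.142 + 0.149 = 0.291
H(Y) = -[0.390·log₂(0.390) + 0.168·log₂(0.168) + 0.151·log₂(0.151) + 0.291·log₂(0.291)]
  = 0.52980 + 0.43234 + 0.41183 + 0.51824 = 1.8922 bits

H(X|Y) = H(X,Y) - H(Y) = 2.5532 - 1.8922 = 0.6610 bits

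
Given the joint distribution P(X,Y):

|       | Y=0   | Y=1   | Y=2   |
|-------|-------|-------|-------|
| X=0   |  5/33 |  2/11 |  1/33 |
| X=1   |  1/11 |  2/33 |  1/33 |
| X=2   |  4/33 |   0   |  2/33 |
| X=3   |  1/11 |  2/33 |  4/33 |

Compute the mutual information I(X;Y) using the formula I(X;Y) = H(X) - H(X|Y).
0.2031 bits

I(X;Y) = H(X) - H(X|Y)

Marginal of X (row sums):
  P(X=0) = 5/33 + 2/11 + 1/33 = 4/11
  P(X=1) = 1/11 + 2/33 + 1/33 = 2/11
  P(X=2) = 4/33 + 0 + 2/33 = 2/11
  P(X=3) = 1/11 + 2/33 + 4/33 = 3/11
H(X) = -[(4/11)·log₂(4/11) + (2/11)·log₂(2/11) + (2/11)·log₂(2/11) + (3/11)·log₂(3/11)]
  = 0.530702 + 0.447169 + 0.447169 + 0.511219 = 1.93626 bits

Marginal of Y (column sums):
  P(Y=0) = 5/33 + 1/11 + 4/33 + 1/11 = 5/11
  P(Y=1) = 2/11 + 2/33 + 0 + 2/33 = 10/33
  P(Y=2) = 1/33 + 1/33 + 2/33 + 4/33 = 8/33
H(X|Y) = Σ_y P(y)·H(X|Y=y):
  Y=0: P(Y=0) = 5/11, P(X|Y=0) = (1/3, 1/5, 4/15, 1/5) → H(X|Y=0) = 1.965596
  Y=1: P(Y=1) = 10/33, P(X|Y=1) = (3/5, 1/5, 0, 1/5) → H(X|Y=1) = 1.370951
  Y=2: P(Y=2) = 8/33, P(X|Y=2) = (1/8, 1/8, 1/4, 1/2) → H(X|Y=2) = 1.750000
H(X|Y) = (5/11)·1.965596 + (10/33)·1.370951 + (8/33)·1.750000 = 1.73313 bits

I(X;Y) = H(X) - H(X|Y) = 1.93626 - 1.73313 = 0.2031 bits

Cross-check via I(X;Y) = H(X) + H(Y) - H(X,Y): computing H(Y) from the column sums and H(X,Y) from the 12 cells in the same way gives H(Y) = 1.53462 bits and H(X,Y) = 3.26775 bits, so
I(X;Y) = 1.93626 + 1.53462 - 3.26775 = 0.2031 bits ✓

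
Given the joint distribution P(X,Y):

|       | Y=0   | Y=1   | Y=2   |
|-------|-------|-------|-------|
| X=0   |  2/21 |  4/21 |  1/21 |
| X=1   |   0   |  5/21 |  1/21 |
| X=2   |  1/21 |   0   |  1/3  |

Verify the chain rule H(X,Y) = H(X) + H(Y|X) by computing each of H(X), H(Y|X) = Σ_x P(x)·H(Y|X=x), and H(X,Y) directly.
H(X) = 1.5751 bits, H(Y|X) = 0.8524 bits, H(X,Y) = 2.4275 bits

Marginal of X (row sums):
  P(X=0) = 2/21 + 4/21 + 1/21 = 1/3
  P(X=1) = 0 + 5/21 + 1/21 = 2/7
  P(X=2) = 1/21 + 0 + 1/3 = 8/21
H(X) = -[(1/3)·log₂(1/3) + (2/7)·log₂(2/7) + (8/21)·log₂(8/21)]
  = 0.52832 + 0.51639 + 0.53041 = 1.5751 bits

H(Y|X) = Σ_x P(x)·H(Y|X=x):
  X=0: P(X=0) = 1/3, P(Y|X=0) = (2/7, 4/7, 1/7) → H(Y|X=0) = 1.37878
  X=1: P(X=1) = 2/7, P(Y|X=1) = (0, 5/6, 1/6) → H(Y|X=1) = 0.65002
  X=2: P(X=2) = 8/21, P(Y|X=2) = (1/8, 0, 7/8) → H(Y|X=2) = 0.54356
H(Y|X) = (1/3)·1.37878 + (2/7)·0.65002 + (8/21)·0.54356 = 0.8524 bits

H(X,Y) = -Σ_{x,y} P(x,y) log₂ P(x,y). Per-cell terms -P(x,y)·log₂P(x,y):
  X=0: 0.32308, 0.45568, 0.20916
  X=1: 0.00000, 0.49295, 0.20916
  X=2: 0.20916, 0.00000, 0.52832
  (cells with P = 0 contribute 0)
Sum of the 9 terms: H(X,Y) = 2.4275 bits

Chain rule check:
  H(X) + H(Y|X) = 1.5751 + 0.8524 = 2.4275 bits
  H(X,Y) = 2.4275 bits
✓ Chain rule verified.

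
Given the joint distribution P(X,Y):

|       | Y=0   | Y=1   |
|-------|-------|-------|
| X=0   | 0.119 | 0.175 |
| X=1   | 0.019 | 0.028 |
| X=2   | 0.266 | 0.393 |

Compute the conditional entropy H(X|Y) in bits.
1.1230 bits

H(X|Y) = H(X,Y) - H(Y)

H(X,Y) = -Σ_{x,y} P(x,y) log₂ P(x,y). Per-cell terms -P(x,y)·log₂P(x,y):
  X=0: 0.3654450, 0.4400503
  X=1: 0.1086393, 0.1444360
  X=2: 0.5081935, 0.5295277
Sum of the 6 terms: H(X,Y) = 2.0962918 bits

Marginal of Y (column sums):
  P(Y=0) = 0.119 + 0.019 + 0.266 = 0.404
  P(Y=1) = 0.175 + 0.028 + 0.393 = 0.596
H(Y) = -[0.404·log₂(0.404) + 0.596·log₂(0.596)]
  = 0.5282594 + 0.4449830 = 0.9732424 bits

H(X|Y) = H(X,Y) - H(Y) = 2.0962918 - 0.9732424 = 1.1230 bits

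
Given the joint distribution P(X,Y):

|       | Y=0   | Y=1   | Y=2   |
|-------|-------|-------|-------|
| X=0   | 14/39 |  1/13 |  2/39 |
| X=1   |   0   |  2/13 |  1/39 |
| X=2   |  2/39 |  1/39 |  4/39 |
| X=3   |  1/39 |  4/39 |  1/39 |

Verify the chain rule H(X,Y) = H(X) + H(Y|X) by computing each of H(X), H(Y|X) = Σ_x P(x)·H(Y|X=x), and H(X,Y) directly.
H(X) = 1.8104 bits, H(Y|X) = 1.0758 bits, H(X,Y) = 2.8862 bits

Marginal of X (row sums):
  P(X=0) = 14/39 + 1/13 + 2/39 = 19/39
  P(X=1) = 0 + 2/13 + 1/39 = 7/39
  P(X=2) = 2/39 + 1/39 + 4/39 = 7/39
  P(X=3) = 1/39 + 4/39 + 1/39 = 2/13
H(X) = -[(19/39)·log₂(19/39) + (7/39)·log₂(7/39) + (7/39)·log₂(7/39) + (2/13)·log₂(2/13)]
  = 0.505436 + 0.444778 + 0.444778 + 0.415452 = 1.8104 bits

H(Y|X) = Σ_x P(x)·H(Y|X=x):
  X=0: P(X=0) = 19/39, P(Y|X=0) = (14/19, 3/19, 2/19) → H(Y|X=0) = 1.086988
  X=1: P(X=1) = 7/39, P(Y|X=1) = (0, 6/7, 1/7) → H(Y|X=1) = 0.591673
  X=2: P(X=2) = 7/39, P(Y|X=2) = (2/7, 1/7, 4/7) → H(Y|X=2) = 1.378783
  X=3: P(X=3) = 2/13, P(Y|X=3) = (1/6, 2/3, 1/6) → H(Y|X=3) = 1.251629
H(Y|X) = (19/39)·1.086988 + (7/39)·0.591673 + (7/39)·1.378783 + (2/13)·1.251629 = 1.0758 bits

H(X,Y) = -Σ_{x,y} P(x,y) log₂ P(x,y). Per-cell terms -P(x,y)·log₂P(x,y):
  X=0: 0.530581, 0.284649, 0.219764
  X=1: 0.000000, 0.415452, 0.135523
  X=2: 0.219764, 0.135523, 0.336964
  X=3: 0.135523, 0.336964, 0.135523
  (cells with P = 0 contribute 0)
Sum of the 12 terms: H(X,Y) = 2.8862 bits

Chain rule check:
  H(X) + H(Y|X) = 1.8104 + 1.0758 = 2.8862 bits
  H(X,Y) = 2.8862 bits
✓ Chain rule verified.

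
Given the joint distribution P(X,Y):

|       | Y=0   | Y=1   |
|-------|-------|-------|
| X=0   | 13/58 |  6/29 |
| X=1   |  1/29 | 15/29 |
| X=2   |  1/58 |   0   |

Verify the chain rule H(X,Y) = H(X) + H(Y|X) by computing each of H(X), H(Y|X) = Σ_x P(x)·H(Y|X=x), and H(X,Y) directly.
H(X) = 1.0977 bits, H(Y|X) = 0.6166 bits, H(X,Y) = 1.7143 bits

Marginal of X (row sums):
  P(X=0) = 13/58 + 6/29 = 25/58
  P(X=1) = 1/29 + 15/29 = 16/29
  P(X=2) = 1/58 + 0 = 1/58
H(X) = -[(25/58)·log₂(25/58) + (16/29)·log₂(16/29) + (1/58)·log₂(1/58)]
  = 0.5233 + 0.4734 + 0.1010 = 1.0977 bits

H(Y|X) = Σ_x P(x)·H(Y|X=x):
  X=0: P(X=0) = 25/58, P(Y|X=0) = (13/25, 12/25) → H(Y|X=0) = 0.9988
  X=1: P(X=1) = 16/29, P(Y|X=1) = (1/16, 15/16) → H(Y|X=1) = 0.3373
  X=2: P(X=2) = 1/58, P(Y|X=2) = (1, 0) → H(Y|X=2) = 0.0000
H(Y|X) = (25/58)·0.9988 + (16/29)·0.3373 + (1/58)·0.0000 = 0.6166 bits

H(X,Y) = -Σ_{x,y} P(x,y) log₂ P(x,y). Per-cell terms -P(x,y)·log₂P(x,y):
  X=0: 0.4836, 0.4703
  X=1: 0.1675, 0.4919
  X=2: 0.1010, 0.0000
  (cells with P = 0 contribute 0)
Sum of the 6 terms: H(X,Y) = 1.7143 bits

Chain rule check:
  H(X) + H(Y|X) = 1.0977 + 0.6166 = 1.7143 bits
  H(X,Y) = 1.7143 bits
✓ Chain rule verified.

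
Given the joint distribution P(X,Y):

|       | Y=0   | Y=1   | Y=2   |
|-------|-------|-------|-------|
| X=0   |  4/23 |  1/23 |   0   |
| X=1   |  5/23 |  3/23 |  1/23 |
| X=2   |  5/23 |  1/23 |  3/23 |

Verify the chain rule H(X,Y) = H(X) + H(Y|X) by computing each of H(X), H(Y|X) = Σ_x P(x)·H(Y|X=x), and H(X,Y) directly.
H(X) = 1.5380 bits, H(Y|X) = 1.2147 bits, H(X,Y) = 2.7527 bits

Marginal of X (row sums):
  P(X=0) = 4/23 + 1/23 + 0 = 5/23
  P(X=1) = 5/23 + 3/23 + 1/23 = 9/23
  P(X=2) = 5/23 + 1/23 + 3/23 = 9/23
H(X) = -[(5/23)·log₂(5/23) + (9/23)·log₂(9/23) + (9/23)·log₂(9/23)]
  = 0.478616 + 0.529684 + 0.529684 = 1.5380 bits

H(Y|X) = Σ_x P(x)·H(Y|X=x):
  X=0: P(X=0) = 5/23, P(Y|X=0) = (4/5, 1/5, 0) → H(Y|X=0) = 0.721928
  X=1: P(X=1) = 9/23, P(Y|X=1) = (5/9, 1/3, 1/9) → H(Y|X=1) = 1.351644
  X=2: P(X=2) = 9/23, P(Y|X=2) = (5/9, 1/9, 1/3) → H(Y|X=2) = 1.351644
H(Y|X) = (5/23)·0.721928 + (9/23)·1.351644 + (9/23)·1.351644 = 1.2147 bits

H(X,Y) = -Σ_{x,y} P(x,y) log₂ P(x,y). Per-cell terms -P(x,y)·log₂P(x,y):
  X=0: 0.438880, 0.196677, 0.000000
  X=1: 0.478616, 0.383296, 0.196677
  X=2: 0.478616, 0.196677, 0.383296
  (cells with P = 0 contribute 0)
Sum of the 9 terms: H(X,Y) = 2.7527 bits

Chain rule check:
  H(X) + H(Y|X) = 1.5380 + 1.2147 = 2.7527 bits
  H(X,Y) = 2.7527 bits
✓ Chain rule verified.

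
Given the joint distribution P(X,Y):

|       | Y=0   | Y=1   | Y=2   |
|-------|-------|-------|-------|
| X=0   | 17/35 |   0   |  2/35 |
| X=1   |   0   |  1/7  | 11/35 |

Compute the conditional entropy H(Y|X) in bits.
0.6732 bits

H(Y|X) = H(X,Y) - H(X)

H(X,Y) = -Σ_{x,y} P(x,y) log₂ P(x,y). Per-cell terms -P(x,y)·log₂P(x,y):
  X=0: 0.50603, 0.00000, 0.23596
  X=1: 0.00000, 0.40105, 0.52481
  (cells with P = 0 contribute 0)
Sum of the 6 terms: H(X,Y) = 1.66785 bits

Marginal of X (row sums):
  P(X=0) = 17/35 + 0 + 2/35 = 19/35
  P(X=1) = 0 + 1/7 + 11/35 = 16/35
H(X) = -[(19/35)·log₂(19/35) + (16/35)·log₂(16/35)]
  = 0.47845 + 0.51624 = 0.99469 bits

H(Y|X) = H(X,Y) - H(X) = 1.66785 - 0.99469 = 0.6732 bits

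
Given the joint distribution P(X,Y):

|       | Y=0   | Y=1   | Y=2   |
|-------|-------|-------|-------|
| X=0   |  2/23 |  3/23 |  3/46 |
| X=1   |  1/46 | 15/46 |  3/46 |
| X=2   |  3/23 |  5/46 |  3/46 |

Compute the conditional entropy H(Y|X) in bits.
1.2744 bits

H(Y|X) = H(X,Y) - H(X)

H(X,Y) = -Σ_{x,y} P(x,y) log₂ P(x,y). Per-cell terms -P(x,y)·log₂P(x,y):
  X=0: 0.306397, 0.383296, 0.256865
  X=1: 0.120077, 0.527175, 0.256865
  X=2: 0.383296, 0.348004, 0.256865
Sum of the 9 terms: H(X,Y) = 2.83884 bits

Marginal of X (row sums):
  P(X=0) = 2/23 + 3/23 + 3/46 = 13/46
  P(X=1) = 1/46 + 15/46 + 3/46 = 19/46
  P(X=2) = 3/23 + 5/46 + 3/46 = 7/23
H(X) = -[(13/46)·log₂(13/46) + (19/46)·log₂(19/46) + (7/23)·log₂(7/23)]
  = 0.515230 + 0.526892 + 0.522324 = 1.56445 bits

H(Y|X) = H(X,Y) - H(X) = 2.83884 - 1.56445 = 1.2744 bits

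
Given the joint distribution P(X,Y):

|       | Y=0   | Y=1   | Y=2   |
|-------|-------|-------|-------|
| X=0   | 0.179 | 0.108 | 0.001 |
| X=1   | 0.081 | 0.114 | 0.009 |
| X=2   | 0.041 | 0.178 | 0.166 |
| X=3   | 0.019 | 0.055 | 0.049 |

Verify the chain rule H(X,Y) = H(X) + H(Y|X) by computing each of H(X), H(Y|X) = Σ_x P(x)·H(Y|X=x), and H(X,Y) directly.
H(X) = 1.8871 bits, H(Y|X) = 1.2402 bits, H(X,Y) = 3.1272 bits

Marginal of X (row sums):
  P(X=0) = 0.179 + 0.108 + 0.001 = 0.288
  P(X=1) = 0.081 + 0.114 + 0.009 = 0.204
  P(X=2) = 0.041 + 0.178 + 0.166 = 0.385
  P(X=3) = 0.019 + 0.055 + 0.049 = 0.123
H(X) = -[0.288·log₂(0.288) + 0.204·log₂(0.204) + 0.385·log₂(0.385) + 0.123·log₂(0.123)]
  = 0.5172 + 0.4678 + 0.5302 + 0.3719 = 1.8871 bits

H(Y|X) = Σ_x P(x)·H(Y|X=x):
  X=0: P(X=0) = 0.288, P(Y|X=0) = (179/288, 3/8, 1/288) → H(Y|X=0) = 0.9854
  X=1: P(X=1) = 0.204, P(Y|X=1) = (27/68, 19/34, 3/68) → H(Y|X=1) = 1.1969
  X=2: P(X=2) = 0.385, P(Y|X=2) = (41/385, 178/385, 166/385) → H(Y|X=2) = 1.3820
  X=3: P(X=3) = 0.123, P(Y|X=3) = (19/123, 55/123, 49/123) → H(Y|X=3) = 1.4644
H(Y|X) = 0.288·0.9854 + 0.204·1.1969 + 0.385·1.3820 + 0.123·1.4644 = 1.2402 bits

H(X,Y) = -Σ_{x,y} P(x,y) log₂ P(x,y). Per-cell terms -P(x,y)·log₂P(x,y):
  X=0: 0.4443, 0.3468, 0.0100
  X=1: 0.2937, 0.3571, 0.0612
  X=2: 0.1889, 0.4432, 0.4301
  X=3: 0.1086, 0.2301, 0.2132
Sum of the 12 terms: H(X,Y) = 3.1272 bits

Chain rule check:
  H(X) + H(Y|X) = 1.8871 + 1.2402 = 3.1273 bits
  H(X,Y) = 3.1272 bits
✓ Chain rule verified (Δ = 0.0001 is 4-dp rounding noise: each of the three values was rounded independently).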